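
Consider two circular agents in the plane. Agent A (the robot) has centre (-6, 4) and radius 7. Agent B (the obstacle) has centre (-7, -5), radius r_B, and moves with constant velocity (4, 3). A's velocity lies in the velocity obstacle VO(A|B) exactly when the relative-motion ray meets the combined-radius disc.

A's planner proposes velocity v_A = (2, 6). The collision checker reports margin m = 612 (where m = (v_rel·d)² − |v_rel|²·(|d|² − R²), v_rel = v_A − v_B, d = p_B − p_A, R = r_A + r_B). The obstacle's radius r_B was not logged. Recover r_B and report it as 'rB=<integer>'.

m = 612
d = (-1, -9);  v_rel = (-2, 3),  |v_rel|² = 13
v_rel×d = (-2)·(-9) − (3)·(-1) = 21
since m = R²·13 − 21²:  R² = (441 + 612) / 13 = 81
R = √81 = 9  ⇒  r_B = 9 − 7 = 2

rB=2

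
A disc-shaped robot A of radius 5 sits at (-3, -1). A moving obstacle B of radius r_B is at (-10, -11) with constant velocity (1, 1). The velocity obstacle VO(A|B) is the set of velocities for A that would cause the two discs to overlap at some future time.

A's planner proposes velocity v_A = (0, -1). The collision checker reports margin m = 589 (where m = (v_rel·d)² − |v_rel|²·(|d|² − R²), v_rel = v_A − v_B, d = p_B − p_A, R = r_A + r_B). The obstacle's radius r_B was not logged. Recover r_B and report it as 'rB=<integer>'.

m = 589
d = (-7, -10);  v_rel = (-1, -2),  |v_rel|² = 5
v_rel×d = (-1)·(-10) − (-2)·(-7) = -4
since m = R²·5 − (-4)²:  R² = (16 + 589) / 5 = 121
R = √121 = 11  ⇒  r_B = 11 − 5 = 6

rB=6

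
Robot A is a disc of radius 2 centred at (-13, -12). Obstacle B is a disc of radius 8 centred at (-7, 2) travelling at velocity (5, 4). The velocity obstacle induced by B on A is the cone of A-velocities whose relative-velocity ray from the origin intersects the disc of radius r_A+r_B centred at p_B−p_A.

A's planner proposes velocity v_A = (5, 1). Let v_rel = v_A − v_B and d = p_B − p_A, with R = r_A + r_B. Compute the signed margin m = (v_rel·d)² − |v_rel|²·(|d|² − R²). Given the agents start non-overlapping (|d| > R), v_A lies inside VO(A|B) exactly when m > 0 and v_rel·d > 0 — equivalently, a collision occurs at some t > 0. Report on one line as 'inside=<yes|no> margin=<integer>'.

d = (6, 14),  |d|² = 232;  R = 2+8 = 10,  c = 232−10² = 132
v_rel = (0, -3),  |v_rel|² = 9;  v_rel·d = (0)·(6) + (-3)·(14) = -42
9·t² + 84·t + 132 = 0  ⇒  m = (-42)² − 9·132 = 576
m = 576 > 0,  v_rel·d = -42 < 0  ⇒  outside

inside=no margin=576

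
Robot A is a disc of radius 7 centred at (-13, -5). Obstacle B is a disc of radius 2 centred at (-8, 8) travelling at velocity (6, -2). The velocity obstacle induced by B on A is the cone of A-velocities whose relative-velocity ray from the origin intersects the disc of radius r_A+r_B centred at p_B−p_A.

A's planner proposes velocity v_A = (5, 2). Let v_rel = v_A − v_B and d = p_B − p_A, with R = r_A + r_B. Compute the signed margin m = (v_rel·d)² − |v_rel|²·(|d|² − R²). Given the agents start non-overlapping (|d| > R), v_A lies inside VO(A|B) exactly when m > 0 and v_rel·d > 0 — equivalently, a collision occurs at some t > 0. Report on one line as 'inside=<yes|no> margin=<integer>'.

d = (5, 13),  |d|² = 194;  R = 7+2 = 9,  c = 194−9² = 113
v_rel = (-1, 4),  |v_rel|² = 17;  v_rel·d = (-1)·(5) + (4)·(13) = 47
17·t² − 94·t + 113 = 0  ⇒  m = 47² − 17·113 = 288
m = 288 > 0,  v_rel·d = 47 > 0  ⇒  inside

inside=yes margin=288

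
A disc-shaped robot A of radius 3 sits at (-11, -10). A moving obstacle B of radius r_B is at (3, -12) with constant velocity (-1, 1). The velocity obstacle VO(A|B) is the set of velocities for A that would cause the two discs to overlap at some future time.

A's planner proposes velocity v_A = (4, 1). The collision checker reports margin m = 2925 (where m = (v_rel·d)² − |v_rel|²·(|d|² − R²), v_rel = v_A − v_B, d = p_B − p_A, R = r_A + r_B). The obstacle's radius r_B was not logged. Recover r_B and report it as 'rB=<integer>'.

m = 2925
d = (14, -2);  v_rel = (5, 0),  |v_rel|² = 25
v_rel×d = (5)·(-2) − (0)·(14) = -10
since m = R²·25 − (-10)²:  R² = (100 + 2925) / 25 = 121
R = √121 = 11  ⇒  r_B = 11 − 3 = 8

rB=8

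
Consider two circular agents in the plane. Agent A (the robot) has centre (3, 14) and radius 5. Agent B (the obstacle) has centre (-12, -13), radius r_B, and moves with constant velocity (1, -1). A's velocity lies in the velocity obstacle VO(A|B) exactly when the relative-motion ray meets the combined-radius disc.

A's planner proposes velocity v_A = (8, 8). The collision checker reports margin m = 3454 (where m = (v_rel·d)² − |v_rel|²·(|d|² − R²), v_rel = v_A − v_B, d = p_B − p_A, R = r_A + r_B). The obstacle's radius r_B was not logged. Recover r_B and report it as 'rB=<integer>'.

m = 3454
d = (-15, -27);  v_rel = (7, 9),  |v_rel|² = 130
v_rel×d = (7)·(-27) − (9)·(-15) = -54
since m = R²·130 − (-54)²:  R² = (2916 + 3454) / 130 = 49
R = √49 = 7  ⇒  r_B = 7 − 5 = 2

rB=2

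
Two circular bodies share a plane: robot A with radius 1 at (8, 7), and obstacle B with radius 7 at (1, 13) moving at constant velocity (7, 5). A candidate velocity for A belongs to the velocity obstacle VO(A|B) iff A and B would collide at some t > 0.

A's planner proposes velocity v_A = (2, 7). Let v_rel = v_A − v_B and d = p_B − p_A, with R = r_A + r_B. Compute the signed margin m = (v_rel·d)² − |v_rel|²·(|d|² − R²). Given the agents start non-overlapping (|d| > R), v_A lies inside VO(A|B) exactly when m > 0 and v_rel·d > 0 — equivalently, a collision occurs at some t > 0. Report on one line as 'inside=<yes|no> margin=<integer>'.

d = (-7, 6),  |d|² = 85;  R = 1+7 = 8,  c = 85−8² = 21
v_rel = (-5, 2),  |v_rel|² = 29;  v_rel·d = (-5)·(-7) + (2)·(6) = 47
29·t² − 94·t + 21 = 0  ⇒  m = 47² − 29·21 = 1600
m = 1600 > 0,  v_rel·d = 47 > 0  ⇒  inside

inside=yes margin=1600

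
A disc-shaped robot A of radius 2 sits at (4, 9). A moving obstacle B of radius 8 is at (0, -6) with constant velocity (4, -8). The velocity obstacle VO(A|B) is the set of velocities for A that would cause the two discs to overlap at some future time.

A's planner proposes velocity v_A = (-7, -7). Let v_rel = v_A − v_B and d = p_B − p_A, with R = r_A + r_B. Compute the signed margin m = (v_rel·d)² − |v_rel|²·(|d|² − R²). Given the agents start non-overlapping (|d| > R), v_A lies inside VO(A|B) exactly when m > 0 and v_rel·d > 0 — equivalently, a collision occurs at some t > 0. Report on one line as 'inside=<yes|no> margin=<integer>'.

d = (-4, -15),  |d|² = 241;  R = 2+8 = 10,  c = 241−10² = 141
v_rel = (-11, 1),  |v_rel|² = 122;  v_rel·d = (-11)·(-4) + (1)·(-15) = 29
122·t² − 58·t + 141 = 0  ⇒  m = 29² − 122·141 = -16361
m = -16361 < 0,  v_rel·d = 29 > 0  ⇒  outside

inside=no margin=-16361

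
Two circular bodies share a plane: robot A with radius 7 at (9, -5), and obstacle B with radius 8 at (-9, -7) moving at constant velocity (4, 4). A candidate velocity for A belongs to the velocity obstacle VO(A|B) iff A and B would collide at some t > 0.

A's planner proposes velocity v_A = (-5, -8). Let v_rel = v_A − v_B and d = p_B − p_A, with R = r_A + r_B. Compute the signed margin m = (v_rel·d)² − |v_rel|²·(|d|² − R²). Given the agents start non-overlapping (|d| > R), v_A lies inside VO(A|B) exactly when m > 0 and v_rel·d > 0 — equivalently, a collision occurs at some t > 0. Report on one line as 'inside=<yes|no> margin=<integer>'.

d = (-18, -2),  |d|² = 328;  R = 7+8 = 15,  c = 328−15² = 103
v_rel = (-9, -12),  |v_rel|² = 225;  v_rel·d = (-9)·(-18) + (-12)·(-2) = 186
225·t² − 372·t + 103 = 0  ⇒  m = 186² − 225·103 = 11421
m = 11421 > 0,  v_rel·d = 186 > 0  ⇒  inside

inside=yes margin=11421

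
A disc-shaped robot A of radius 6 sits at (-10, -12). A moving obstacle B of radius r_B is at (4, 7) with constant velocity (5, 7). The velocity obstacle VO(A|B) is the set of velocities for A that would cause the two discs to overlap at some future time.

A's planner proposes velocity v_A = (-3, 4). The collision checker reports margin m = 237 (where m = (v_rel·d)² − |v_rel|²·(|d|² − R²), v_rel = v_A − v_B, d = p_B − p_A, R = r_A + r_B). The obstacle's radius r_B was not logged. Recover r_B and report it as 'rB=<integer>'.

m = 237
d = (14, 19);  v_rel = (-8, -3),  |v_rel|² = 73
v_rel×d = (-8)·(19) − (-3)·(14) = -110
since m = R²·73 − (-110)²:  R² = (12100 + 237) / 73 = 169
R = √169 = 13  ⇒  r_B = 13 − 6 = 7

rB=7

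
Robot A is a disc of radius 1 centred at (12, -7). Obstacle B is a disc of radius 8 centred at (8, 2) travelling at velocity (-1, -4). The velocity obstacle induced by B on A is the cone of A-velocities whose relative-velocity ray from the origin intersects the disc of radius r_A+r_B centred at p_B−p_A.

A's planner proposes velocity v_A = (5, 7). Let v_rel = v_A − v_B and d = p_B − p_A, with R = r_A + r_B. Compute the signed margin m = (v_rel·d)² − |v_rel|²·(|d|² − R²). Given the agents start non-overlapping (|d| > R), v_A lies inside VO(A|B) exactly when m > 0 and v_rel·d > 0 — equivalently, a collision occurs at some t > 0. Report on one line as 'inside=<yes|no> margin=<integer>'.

d = (-4, 9),  |d|² = 97;  R = 1+8 = 9,  c = 97−9² = 16
v_rel = (6, 11),  |v_rel|² = 157;  v_rel·d = (6)·(-4) + (11)·(9) = 75
157·t² − 150·t + 16 = 0  ⇒  m = 75² − 157·16 = 3113
m = 3113 > 0,  v_rel·d = 75 > 0  ⇒  inside

inside=yes margin=3113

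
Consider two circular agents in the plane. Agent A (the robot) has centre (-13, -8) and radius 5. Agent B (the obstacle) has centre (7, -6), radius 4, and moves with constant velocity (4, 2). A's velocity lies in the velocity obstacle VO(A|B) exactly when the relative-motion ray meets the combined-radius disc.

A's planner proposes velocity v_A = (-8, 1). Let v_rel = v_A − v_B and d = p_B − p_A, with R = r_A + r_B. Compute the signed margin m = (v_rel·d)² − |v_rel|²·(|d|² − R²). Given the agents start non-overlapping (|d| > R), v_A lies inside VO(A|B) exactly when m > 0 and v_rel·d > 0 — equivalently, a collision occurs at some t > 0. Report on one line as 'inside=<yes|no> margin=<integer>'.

d = (20, 2),  |d|² = 404;  R = 5+4 = 9,  c = 404−9² = 323
v_rel = (-12, -1),  |v_rel|² = 145;  v_rel·d = (-12)·(20) + (-1)·(2) = -242
145·t² + 484·t + 323 = 0  ⇒  m = (-242)² − 145·323 = 11729
m = 11729 > 0,  v_rel·d = -242 < 0  ⇒  outside

inside=no margin=11729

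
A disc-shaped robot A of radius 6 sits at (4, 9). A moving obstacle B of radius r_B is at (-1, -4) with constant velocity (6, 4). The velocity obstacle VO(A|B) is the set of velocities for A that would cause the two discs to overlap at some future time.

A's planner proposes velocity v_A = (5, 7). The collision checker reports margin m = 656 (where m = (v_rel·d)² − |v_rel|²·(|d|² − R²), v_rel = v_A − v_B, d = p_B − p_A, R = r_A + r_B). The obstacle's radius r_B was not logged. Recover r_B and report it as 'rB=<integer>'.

m = 656
d = (-5, -13);  v_rel = (-1, 3),  |v_rel|² = 10
v_rel×d = (-1)·(-13) − (3)·(-5) = 28
since m = R²·10 − 28²:  R² = (784 + 656) / 10 = 144
R = √144 = 12  ⇒  r_B = 12 − 6 = 6

rB=6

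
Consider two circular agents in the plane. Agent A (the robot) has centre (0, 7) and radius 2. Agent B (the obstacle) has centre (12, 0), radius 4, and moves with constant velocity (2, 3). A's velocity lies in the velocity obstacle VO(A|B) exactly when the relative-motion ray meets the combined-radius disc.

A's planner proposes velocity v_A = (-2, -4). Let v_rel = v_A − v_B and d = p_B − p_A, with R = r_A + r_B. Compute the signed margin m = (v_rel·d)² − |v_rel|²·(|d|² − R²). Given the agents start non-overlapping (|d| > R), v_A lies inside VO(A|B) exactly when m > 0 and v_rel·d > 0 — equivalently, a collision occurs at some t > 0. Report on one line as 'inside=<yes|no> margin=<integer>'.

d = (12, -7),  |d|² = 193;  R = 2+4 = 6,  c = 193−6² = 157
v_rel = (-4, -7),  |v_rel|² = 65;  v_rel·d = (-4)·(12) + (-7)·(-7) = 1
65·t² − 2·t + 157 = 0  ⇒  m = 1² − 65·157 = -10204
m = -10204 < 0,  v_rel·d = 1 > 0  ⇒  outside

inside=no margin=-10204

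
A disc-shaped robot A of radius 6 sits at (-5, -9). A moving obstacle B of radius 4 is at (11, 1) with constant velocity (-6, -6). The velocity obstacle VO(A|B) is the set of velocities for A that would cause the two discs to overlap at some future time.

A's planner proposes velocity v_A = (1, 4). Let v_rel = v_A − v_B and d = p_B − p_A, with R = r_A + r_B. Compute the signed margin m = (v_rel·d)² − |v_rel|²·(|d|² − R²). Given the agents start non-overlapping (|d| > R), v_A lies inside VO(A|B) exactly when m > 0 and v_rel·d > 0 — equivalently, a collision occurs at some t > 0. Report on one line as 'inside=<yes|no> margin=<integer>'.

d = (16, 10),  |d|² = 356;  R = 6+4 = 10,  c = 356−10² = 256
v_rel = (7, 10),  |v_rel|² = 149;  v_rel·d = (7)·(16) + (10)·(10) = 212
149·t² − 424·t + 256 = 0  ⇒  m = 212² − 149·256 = 6800
m = 6800 > 0,  v_rel·d = 212 > 0  ⇒  inside

inside=yes margin=6800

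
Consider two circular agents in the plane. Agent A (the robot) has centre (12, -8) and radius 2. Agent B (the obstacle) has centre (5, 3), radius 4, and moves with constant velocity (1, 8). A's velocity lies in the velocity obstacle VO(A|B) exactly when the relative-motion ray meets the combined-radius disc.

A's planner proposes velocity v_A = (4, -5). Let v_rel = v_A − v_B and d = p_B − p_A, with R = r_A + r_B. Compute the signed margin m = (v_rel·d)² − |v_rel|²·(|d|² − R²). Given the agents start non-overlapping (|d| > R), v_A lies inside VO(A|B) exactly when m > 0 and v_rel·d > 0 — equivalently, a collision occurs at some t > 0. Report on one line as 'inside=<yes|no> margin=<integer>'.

d = (-7, 11),  |d|² = 170;  R = 2+4 = 6,  c = 170−6² = 134
v_rel = (3, -13),  |v_rel|² = 178;  v_rel·d = (3)·(-7) + (-13)·(11) = -164
178·t² + 328·t + 134 = 0  ⇒  m = (-164)² − 178·134 = 3044
m = 3044 > 0,  v_rel·d = -164 < 0  ⇒  outside

inside=no margin=3044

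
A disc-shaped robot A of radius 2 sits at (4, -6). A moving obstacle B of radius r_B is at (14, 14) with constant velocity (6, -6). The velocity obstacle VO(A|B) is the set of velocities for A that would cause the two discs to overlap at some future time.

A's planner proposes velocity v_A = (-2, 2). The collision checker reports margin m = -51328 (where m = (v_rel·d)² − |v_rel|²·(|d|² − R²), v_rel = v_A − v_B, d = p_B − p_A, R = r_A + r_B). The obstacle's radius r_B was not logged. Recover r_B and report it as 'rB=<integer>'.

m = -51328
d = (10, 20);  v_rel = (-8, 8),  |v_rel|² = 128
v_rel×d = (-8)·(20) − (8)·(10) = -240
since m = R²·128 − (-240)²:  R² = (57600 + -51328) / 128 = 49
R = √49 = 7  ⇒  r_B = 7 − 2 = 5

rB=5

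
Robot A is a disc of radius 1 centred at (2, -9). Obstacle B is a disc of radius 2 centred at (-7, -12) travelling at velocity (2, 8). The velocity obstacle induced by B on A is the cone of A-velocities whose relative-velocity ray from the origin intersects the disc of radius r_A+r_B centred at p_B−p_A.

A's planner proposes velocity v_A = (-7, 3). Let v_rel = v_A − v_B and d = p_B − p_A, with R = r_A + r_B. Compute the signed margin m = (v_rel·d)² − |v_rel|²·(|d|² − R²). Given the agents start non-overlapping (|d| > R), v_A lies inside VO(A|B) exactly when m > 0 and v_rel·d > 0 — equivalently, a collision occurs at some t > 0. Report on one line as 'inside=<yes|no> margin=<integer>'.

d = (-9, -3),  |d|² = 90;  R = 1+2 = 3,  c = 90−3² = 81
v_rel = (-9, -5),  |v_rel|² = 106;  v_rel·d = (-9)·(-9) + (-5)·(-3) = 96
106·t² − 192·t + 81 = 0  ⇒  m = 96² − 106·81 = 630
m = 630 > 0,  v_rel·d = 96 > 0  ⇒  inside

inside=yes margin=630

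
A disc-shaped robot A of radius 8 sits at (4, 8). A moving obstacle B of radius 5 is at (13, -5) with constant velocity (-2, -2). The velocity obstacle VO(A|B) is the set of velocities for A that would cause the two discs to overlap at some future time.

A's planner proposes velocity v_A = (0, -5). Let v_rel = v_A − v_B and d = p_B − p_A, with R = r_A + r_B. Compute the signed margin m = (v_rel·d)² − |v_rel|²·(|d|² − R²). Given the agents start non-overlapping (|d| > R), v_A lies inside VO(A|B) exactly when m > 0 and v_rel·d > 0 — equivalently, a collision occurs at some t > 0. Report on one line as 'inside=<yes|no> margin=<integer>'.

d = (9, -13),  |d|² = 250;  R = 8+5 = 13,  c = 250−13² = 81
v_rel = (2, -3),  |v_rel|² = 13;  v_rel·d = (2)·(9) + (-3)·(-13) = 57
13·t² − 114·t + 81 = 0  ⇒  m = 57² − 13·81 = 2196
m = 2196 > 0,  v_rel·d = 57 > 0  ⇒  inside

inside=yes margin=2196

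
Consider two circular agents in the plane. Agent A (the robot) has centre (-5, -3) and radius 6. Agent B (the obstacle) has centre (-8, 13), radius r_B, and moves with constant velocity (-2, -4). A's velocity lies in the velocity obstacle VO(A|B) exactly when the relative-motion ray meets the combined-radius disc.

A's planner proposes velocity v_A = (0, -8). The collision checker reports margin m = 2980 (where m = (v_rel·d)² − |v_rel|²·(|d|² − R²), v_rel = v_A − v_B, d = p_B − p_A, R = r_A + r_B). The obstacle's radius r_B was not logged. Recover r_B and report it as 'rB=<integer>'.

m = 2980
d = (-3, 16);  v_rel = (2, -4),  |v_rel|² = 20
v_rel×d = (2)·(16) − (-4)·(-3) = 20
since m = R²·20 − 20²:  R² = (400 + 2980) / 20 = 169
R = √169 = 13  ⇒  r_B = 13 − 6 = 7

rB=7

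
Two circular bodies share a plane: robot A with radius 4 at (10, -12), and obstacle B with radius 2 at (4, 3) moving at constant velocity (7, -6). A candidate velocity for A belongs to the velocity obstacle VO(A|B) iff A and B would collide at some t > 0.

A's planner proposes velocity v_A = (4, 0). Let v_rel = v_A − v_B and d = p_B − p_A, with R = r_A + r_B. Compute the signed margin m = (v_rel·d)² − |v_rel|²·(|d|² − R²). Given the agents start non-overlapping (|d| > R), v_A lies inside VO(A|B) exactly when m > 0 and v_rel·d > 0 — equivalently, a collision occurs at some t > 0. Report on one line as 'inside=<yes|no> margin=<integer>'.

d = (-6, 15),  |d|² = 261;  R = 4+2 = 6,  c = 261−6² = 225
v_rel = (-3, 6),  |v_rel|² = 45;  v_rel·d = (-3)·(-6) + (6)·(15) = 108
45·t² − 216·t + 225 = 0  ⇒  m = 108² − 45·225 = 1539
m = 1539 > 0,  v_rel·d = 108 > 0  ⇒  inside

inside=yes margin=1539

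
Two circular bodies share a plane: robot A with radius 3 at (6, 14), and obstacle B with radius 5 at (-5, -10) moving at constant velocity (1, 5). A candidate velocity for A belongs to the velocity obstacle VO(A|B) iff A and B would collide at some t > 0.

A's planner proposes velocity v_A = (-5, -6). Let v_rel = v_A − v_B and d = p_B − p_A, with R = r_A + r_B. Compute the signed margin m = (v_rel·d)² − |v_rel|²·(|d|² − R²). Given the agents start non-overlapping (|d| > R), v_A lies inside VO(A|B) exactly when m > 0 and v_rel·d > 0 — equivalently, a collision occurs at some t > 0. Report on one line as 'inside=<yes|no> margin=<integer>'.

d = (-11, -24),  |d|² = 697;  R = 3+5 = 8,  c = 697−8² = 633
v_rel = (-6, -11),  |v_rel|² = 157;  v_rel·d = (-6)·(-11) + (-11)·(-24) = 330
157·t² − 660·t + 633 = 0  ⇒  m = 330² − 157·633 = 9519
m = 9519 > 0,  v_rel·d = 330 > 0  ⇒  inside

inside=yes margin=9519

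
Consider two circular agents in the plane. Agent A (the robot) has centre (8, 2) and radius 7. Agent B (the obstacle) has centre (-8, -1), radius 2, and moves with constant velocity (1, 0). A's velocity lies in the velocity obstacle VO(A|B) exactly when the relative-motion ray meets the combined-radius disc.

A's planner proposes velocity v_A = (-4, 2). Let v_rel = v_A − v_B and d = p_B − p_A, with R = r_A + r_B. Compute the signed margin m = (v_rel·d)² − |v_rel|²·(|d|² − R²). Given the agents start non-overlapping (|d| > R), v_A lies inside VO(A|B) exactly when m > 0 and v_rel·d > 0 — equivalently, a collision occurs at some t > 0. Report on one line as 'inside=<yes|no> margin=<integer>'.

d = (-16, -3),  |d|² = 265;  R = 7+2 = 9,  c = 265−9² = 184
v_rel = (-5, 2),  |v_rel|² = 29;  v_rel·d = (-5)·(-16) + (2)·(-3) = 74
29·t² − 148·t + 184 = 0  ⇒  m = 74² − 29·184 = 140
m = 140 > 0,  v_rel·d = 74 > 0  ⇒  inside

inside=yes margin=140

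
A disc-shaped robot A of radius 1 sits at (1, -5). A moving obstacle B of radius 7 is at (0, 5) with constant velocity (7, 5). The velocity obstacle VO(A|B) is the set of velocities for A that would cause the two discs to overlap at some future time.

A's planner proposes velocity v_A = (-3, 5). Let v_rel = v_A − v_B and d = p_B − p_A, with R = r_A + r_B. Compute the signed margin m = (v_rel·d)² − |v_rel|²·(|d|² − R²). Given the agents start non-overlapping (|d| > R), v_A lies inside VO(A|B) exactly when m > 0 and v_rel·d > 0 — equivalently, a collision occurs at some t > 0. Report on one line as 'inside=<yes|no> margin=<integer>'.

d = (-1, 10),  |d|² = 101;  R = 1+7 = 8,  c = 101−8² = 37
v_rel = (-10, 0),  |v_rel|² = 100;  v_rel·d = (-10)·(-1) + (0)·(10) = 10
100·t² − 20·t + 37 = 0  ⇒  m = 10² − 100·37 = -3600
m = -3600 < 0,  v_rel·d = 10 > 0  ⇒  outside

inside=no margin=-3600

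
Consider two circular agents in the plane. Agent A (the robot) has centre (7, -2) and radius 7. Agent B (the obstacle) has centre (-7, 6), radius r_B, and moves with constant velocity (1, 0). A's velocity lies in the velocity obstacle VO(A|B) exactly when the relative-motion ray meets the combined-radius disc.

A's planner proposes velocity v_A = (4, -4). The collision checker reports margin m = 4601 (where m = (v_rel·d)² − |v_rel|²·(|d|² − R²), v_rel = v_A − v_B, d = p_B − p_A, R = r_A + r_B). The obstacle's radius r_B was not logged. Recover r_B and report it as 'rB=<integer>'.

m = 4601
d = (-14, 8);  v_rel = (3, -4),  |v_rel|² = 25
v_rel×d = (3)·(8) − (-4)·(-14) = -32
since m = R²·25 − (-32)²:  R² = (1024 + 4601) / 25 = 225
R = √225 = 15  ⇒  r_B = 15 − 7 = 8

rB=8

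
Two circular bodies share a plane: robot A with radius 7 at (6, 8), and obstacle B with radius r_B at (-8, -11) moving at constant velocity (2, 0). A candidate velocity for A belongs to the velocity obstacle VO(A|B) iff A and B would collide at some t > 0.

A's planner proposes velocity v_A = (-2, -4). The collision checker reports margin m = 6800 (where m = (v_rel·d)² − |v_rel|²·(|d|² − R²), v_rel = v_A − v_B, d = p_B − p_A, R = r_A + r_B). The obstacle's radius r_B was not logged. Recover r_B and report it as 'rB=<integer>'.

m = 6800
d = (-14, -19);  v_rel = (-4, -4),  |v_rel|² = 32
v_rel×d = (-4)·(-19) − (-4)·(-14) = 20
since m = R²·32 − 20²:  R² = (400 + 6800) / 32 = 225
R = √225 = 15  ⇒  r_B = 15 − 7 = 8

rB=8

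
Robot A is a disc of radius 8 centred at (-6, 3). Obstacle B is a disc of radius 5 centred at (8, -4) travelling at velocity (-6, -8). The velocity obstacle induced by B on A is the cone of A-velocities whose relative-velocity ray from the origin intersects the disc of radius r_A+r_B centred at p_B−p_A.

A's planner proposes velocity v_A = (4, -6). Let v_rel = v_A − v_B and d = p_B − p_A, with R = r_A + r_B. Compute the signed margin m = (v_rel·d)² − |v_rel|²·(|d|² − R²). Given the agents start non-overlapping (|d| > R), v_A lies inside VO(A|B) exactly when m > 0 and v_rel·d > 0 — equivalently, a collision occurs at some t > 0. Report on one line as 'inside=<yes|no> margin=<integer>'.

d = (14, -7),  |d|² = 245;  R = 8+5 = 13,  c = 245−13² = 76
v_rel = (10, 2),  |v_rel|² = 104;  v_rel·d = (10)·(14) + (2)·(-7) = 126
104·t² − 252·t + 76 = 0  ⇒  m = 126² − 104·76 = 7972
m = 7972 > 0,  v_rel·d = 126 > 0  ⇒  inside

inside=yes margin=7972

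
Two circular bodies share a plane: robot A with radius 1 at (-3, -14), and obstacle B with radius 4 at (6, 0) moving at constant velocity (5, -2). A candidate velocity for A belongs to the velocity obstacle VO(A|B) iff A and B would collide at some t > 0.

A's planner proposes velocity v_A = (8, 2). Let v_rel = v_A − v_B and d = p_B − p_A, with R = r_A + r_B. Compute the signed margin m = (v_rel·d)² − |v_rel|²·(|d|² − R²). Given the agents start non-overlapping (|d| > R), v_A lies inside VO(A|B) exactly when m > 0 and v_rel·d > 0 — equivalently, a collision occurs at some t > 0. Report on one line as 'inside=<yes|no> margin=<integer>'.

d = (9, 14),  |d|² = 277;  R = 1+4 = 5,  c = 277−5² = 252
v_rel = (3, 4),  |v_rel|² = 25;  v_rel·d = (3)·(9) + (4)·(14) = 83
25·t² − 166·t + 252 = 0  ⇒  m = 83² − 25·252 = 589
m = 589 > 0,  v_rel·d = 83 > 0  ⇒  inside

inside=yes margin=589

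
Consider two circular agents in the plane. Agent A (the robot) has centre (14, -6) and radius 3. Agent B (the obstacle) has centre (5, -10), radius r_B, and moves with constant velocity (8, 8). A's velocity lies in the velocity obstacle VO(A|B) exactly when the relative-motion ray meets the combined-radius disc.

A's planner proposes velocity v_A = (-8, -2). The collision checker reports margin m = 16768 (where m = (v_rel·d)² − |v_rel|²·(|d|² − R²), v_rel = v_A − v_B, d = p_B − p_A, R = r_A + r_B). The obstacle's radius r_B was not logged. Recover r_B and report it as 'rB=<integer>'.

m = 16768
d = (-9, -4);  v_rel = (-16, -10),  |v_rel|² = 356
v_rel×d = (-16)·(-4) − (-10)·(-9) = -26
since m = R²·356 − (-26)²:  R² = (676 + 16768) / 356 = 49
R = √49 = 7  ⇒  r_B = 7 − 3 = 4

rB=4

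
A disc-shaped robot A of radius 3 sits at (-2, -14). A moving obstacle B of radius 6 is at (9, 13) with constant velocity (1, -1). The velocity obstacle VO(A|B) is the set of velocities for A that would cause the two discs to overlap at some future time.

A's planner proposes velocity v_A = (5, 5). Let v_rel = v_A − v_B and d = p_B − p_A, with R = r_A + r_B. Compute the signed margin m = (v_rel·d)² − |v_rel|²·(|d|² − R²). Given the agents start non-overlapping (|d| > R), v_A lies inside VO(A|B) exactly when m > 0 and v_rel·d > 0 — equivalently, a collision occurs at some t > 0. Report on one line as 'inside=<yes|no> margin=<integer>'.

d = (11, 27),  |d|² = 850;  R = 3+6 = 9,  c = 850−9² = 769
v_rel = (4, 6),  |v_rel|² = 52;  v_rel·d = (4)·(11) + (6)·(27) = 206
52·t² − 412·t + 769 = 0  ⇒  m = 206² − 52·769 = 2448
m = 2448 > 0,  v_rel·d = 206 > 0  ⇒  inside

inside=yes margin=2448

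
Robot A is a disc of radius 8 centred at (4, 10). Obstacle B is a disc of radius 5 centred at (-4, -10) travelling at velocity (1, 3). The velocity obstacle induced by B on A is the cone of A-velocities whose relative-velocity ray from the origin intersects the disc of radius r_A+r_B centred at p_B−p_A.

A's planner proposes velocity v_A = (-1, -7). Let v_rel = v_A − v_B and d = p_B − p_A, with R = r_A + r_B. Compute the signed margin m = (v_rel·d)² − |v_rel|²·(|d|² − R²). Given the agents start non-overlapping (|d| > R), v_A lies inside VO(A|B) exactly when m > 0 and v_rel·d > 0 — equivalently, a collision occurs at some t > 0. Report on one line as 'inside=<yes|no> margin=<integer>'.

d = (-8, -20),  |d|² = 464;  R = 8+5 = 13,  c = 464−13² = 295
v_rel = (-2, -10),  |v_rel|² = 104;  v_rel·d = (-2)·(-8) + (-10)·(-20) = 216
104·t² − 432·t + 295 = 0  ⇒  m = 216² − 104·295 = 15976
m = 15976 > 0,  v_rel·d = 216 > 0  ⇒  inside

inside=yes margin=15976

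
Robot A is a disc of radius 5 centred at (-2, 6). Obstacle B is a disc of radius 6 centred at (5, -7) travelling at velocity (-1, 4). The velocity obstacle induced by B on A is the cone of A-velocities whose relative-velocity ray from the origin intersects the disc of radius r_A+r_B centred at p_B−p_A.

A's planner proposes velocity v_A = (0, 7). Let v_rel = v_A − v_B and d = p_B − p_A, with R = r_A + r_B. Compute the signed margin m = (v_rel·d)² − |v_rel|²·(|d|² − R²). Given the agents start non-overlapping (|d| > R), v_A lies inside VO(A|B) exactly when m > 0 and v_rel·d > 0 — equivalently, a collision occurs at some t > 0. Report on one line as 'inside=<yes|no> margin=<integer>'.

d = (7, -13),  |d|² = 218;  R = 5+6 = 11,  c = 218−11² = 97
v_rel = (1, 3),  |v_rel|² = 10;  v_rel·d = (1)·(7) + (3)·(-13) = -32
10·t² + 64·t + 97 = 0  ⇒  m = (-32)² − 10·97 = 54
m = 54 > 0,  v_rel·d = -32 < 0  ⇒  outside

inside=no margin=54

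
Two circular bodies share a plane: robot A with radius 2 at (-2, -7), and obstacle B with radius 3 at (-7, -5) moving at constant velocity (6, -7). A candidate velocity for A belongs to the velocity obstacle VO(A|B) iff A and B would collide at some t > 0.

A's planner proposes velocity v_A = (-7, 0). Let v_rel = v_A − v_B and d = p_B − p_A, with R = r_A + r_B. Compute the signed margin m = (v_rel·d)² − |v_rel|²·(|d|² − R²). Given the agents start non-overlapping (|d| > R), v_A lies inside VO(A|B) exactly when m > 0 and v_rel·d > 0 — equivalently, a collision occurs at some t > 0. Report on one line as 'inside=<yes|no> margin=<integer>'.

d = (-5, 2),  |d|² = 29;  R = 2+3 = 5,  c = 29−5² = 4
v_rel = (-13, 7),  |v_rel|² = 218;  v_rel·d = (-13)·(-5) + (7)·(2) = 79
218·t² − 158·t + 4 = 0  ⇒  m = 79² − 218·4 = 5369
m = 5369 > 0,  v_rel·d = 79 > 0  ⇒  inside

inside=yes margin=5369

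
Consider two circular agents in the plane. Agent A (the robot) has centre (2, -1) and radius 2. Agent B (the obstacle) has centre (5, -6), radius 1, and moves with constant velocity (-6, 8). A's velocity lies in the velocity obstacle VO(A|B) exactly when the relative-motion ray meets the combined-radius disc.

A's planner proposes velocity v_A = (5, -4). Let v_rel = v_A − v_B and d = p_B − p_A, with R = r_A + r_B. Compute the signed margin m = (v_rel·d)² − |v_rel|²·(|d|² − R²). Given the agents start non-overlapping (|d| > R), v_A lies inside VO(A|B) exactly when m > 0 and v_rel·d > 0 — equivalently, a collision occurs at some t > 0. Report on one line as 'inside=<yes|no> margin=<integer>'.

d = (3, -5),  |d|² = 34;  R = 2+1 = 3,  c = 34−3² = 25
v_rel = (11, -12),  |v_rel|² = 265;  v_rel·d = (11)·(3) + (-12)·(-5) = 93
265·t² − 186·t + 25 = 0  ⇒  m = 93² − 265·25 = 2024
m = 2024 > 0,  v_rel·d = 93 > 0  ⇒  inside

inside=yes margin=2024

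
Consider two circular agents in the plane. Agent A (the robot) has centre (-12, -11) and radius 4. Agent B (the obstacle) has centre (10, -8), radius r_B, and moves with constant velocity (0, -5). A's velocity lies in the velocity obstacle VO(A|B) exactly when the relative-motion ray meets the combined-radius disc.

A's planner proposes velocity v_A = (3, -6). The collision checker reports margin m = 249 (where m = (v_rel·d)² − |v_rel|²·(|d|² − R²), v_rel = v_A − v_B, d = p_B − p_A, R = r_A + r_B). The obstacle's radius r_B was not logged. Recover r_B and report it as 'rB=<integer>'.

m = 249
d = (22, 3);  v_rel = (3, -1),  |v_rel|² = 10
v_rel×d = (3)·(3) − (-1)·(22) = 31
since m = R²·10 − 31²:  R² = (961 + 249) / 10 = 121
R = √121 = 11  ⇒  r_B = 11 − 4 = 7

rB=7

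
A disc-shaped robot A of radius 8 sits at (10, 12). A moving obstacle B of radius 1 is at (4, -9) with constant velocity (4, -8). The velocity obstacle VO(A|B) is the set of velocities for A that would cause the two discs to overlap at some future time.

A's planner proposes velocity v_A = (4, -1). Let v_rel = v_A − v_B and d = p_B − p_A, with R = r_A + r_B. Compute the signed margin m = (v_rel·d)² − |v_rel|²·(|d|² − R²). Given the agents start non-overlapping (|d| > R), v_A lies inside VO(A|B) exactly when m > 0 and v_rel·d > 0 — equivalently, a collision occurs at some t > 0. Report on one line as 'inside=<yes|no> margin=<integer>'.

d = (-6, -21),  |d|² = 477;  R = 8+1 = 9,  c = 477−9² = 396
v_rel = (0, 7),  |v_rel|² = 49;  v_rel·d = (0)·(-6) + (7)·(-21) = -147
49·t² + 294·t + 396 = 0  ⇒  m = (-147)² − 49·396 = 2205
m = 2205 > 0,  v_rel·d = -147 < 0  ⇒  outside

inside=no margin=2205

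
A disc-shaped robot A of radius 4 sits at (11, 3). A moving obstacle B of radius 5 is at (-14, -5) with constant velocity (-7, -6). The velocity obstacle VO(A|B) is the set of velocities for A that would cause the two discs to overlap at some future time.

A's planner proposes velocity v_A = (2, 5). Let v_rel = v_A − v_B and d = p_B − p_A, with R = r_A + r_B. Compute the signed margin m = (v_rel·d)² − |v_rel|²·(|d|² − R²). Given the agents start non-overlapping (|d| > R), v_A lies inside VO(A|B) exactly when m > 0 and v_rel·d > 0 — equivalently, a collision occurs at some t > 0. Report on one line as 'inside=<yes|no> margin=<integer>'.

d = (-25, -8),  |d|² = 689;  R = 4+5 = 9,  c = 689−9² = 608
v_rel = (9, 11),  |v_rel|² = 202;  v_rel·d = (9)·(-25) + (11)·(-8) = -313
202·t² + 626·t + 608 = 0  ⇒  m = (-313)² − 202·608 = -24847
m = -24847 < 0,  v_rel·d = -313 < 0  ⇒  outside

inside=no margin=-24847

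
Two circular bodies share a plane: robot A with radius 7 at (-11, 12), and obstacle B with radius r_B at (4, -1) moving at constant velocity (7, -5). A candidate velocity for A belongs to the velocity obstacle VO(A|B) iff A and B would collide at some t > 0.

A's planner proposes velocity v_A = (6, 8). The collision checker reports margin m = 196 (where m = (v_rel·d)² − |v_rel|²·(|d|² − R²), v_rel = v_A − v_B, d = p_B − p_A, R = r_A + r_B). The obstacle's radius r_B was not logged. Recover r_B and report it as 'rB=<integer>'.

m = 196
d = (15, -13);  v_rel = (-1, 13),  |v_rel|² = 170
v_rel×d = (-1)·(-13) − (13)·(15) = -182
since m = R²·170 − (-182)²:  R² = (33124 + 196) / 170 = 196
R = √196 = 14  ⇒  r_B = 14 − 7 = 7

rB=7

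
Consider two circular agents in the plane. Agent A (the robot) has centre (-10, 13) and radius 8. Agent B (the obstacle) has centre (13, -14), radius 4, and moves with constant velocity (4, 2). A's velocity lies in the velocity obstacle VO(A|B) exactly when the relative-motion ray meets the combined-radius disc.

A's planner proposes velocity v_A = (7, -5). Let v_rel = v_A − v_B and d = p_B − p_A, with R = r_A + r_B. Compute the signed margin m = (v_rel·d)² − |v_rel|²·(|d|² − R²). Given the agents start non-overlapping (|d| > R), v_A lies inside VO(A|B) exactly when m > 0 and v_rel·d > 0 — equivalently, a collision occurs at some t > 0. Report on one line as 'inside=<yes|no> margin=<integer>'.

d = (23, -27),  |d|² = 1258;  R = 8+4 = 12,  c = 1258−12² = 1114
v_rel = (3, -7),  |v_rel|² = 58;  v_rel·d = (3)·(23) + (-7)·(-27) = 258
58·t² − 516·t + 1114 = 0  ⇒  m = 258² − 58·1114 = 1952
m = 1952 > 0,  v_rel·d = 258 > 0  ⇒  inside

inside=yes margin=1952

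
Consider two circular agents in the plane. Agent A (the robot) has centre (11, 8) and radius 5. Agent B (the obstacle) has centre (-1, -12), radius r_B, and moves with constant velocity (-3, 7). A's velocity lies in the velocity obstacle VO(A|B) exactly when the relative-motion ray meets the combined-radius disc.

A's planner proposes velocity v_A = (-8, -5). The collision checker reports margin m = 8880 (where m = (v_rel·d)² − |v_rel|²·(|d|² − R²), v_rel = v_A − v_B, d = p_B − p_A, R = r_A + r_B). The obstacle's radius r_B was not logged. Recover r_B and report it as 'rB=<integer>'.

m = 8880
d = (-12, -20);  v_rel = (-5, -12),  |v_rel|² = 169
v_rel×d = (-5)·(-20) − (-12)·(-12) = -44
since m = R²·169 − (-44)²:  R² = (1936 + 8880) / 169 = 64
R = √64 = 8  ⇒  r_B = 8 − 5 = 3

rB=3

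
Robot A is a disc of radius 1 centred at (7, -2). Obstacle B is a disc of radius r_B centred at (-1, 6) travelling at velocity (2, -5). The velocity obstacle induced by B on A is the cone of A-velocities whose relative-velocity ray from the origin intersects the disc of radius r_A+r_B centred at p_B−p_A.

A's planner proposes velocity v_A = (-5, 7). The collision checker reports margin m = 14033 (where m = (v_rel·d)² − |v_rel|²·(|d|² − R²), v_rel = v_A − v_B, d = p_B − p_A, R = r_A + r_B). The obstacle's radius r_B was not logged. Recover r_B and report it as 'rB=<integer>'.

m = 14033
d = (-8, 8);  v_rel = (-7, 12),  |v_rel|² = 193
v_rel×d = (-7)·(8) − (12)·(-8) = 40
since m = R²·193 − 40²:  R² = (1600 + 14033) / 193 = 81
R = √81 = 9  ⇒  r_B = 9 − 1 = 8

rB=8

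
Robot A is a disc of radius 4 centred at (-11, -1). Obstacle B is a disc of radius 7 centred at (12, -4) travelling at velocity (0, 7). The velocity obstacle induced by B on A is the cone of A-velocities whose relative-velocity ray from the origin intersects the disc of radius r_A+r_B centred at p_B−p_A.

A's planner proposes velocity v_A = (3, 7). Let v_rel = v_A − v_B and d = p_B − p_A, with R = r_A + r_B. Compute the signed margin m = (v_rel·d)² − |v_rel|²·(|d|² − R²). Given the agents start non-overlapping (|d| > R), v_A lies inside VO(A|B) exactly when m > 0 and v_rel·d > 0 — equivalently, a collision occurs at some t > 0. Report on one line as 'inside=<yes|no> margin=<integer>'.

d = (23, -3),  |d|² = 538;  R = 4+7 = 11,  c = 538−11² = 417
v_rel = (3, 0),  |v_rel|² = 9;  v_rel·d = (3)·(23) + (0)·(-3) = 69
9·t² − 138·t + 417 = 0  ⇒  m = 69² − 9·417 = 1008
m = 1008 > 0,  v_rel·d = 69 > 0  ⇒  inside

inside=yes margin=1008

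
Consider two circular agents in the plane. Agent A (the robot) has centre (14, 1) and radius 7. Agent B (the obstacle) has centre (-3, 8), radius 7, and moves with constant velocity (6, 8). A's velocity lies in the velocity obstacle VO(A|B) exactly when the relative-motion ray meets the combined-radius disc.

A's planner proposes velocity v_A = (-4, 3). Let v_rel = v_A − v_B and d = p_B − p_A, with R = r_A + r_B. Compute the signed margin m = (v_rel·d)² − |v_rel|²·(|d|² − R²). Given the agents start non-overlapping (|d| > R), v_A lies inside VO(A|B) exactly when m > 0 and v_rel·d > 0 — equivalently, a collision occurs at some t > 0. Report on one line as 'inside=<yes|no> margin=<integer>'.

d = (-17, 7),  |d|² = 338;  R = 7+7 = 14,  c = 338−14² = 142
v_rel = (-10, -5),  |v_rel|² = 125;  v_rel·d = (-10)·(-17) + (-5)·(7) = 135
125·t² − 270·t + 142 = 0  ⇒  m = 135² − 125·142 = 475
m = 475 > 0,  v_rel·d = 135 > 0  ⇒  inside

inside=yes margin=475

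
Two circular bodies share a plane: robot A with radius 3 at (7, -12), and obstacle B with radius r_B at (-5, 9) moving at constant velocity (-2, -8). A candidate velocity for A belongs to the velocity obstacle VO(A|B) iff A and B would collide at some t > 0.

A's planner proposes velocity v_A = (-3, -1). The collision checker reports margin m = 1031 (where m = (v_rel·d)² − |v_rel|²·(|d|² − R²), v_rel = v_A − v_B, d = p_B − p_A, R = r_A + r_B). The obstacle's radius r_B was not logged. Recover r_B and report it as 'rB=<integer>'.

m = 1031
d = (-12, 21);  v_rel = (-1, 7),  |v_rel|² = 50
v_rel×d = (-1)·(21) − (7)·(-12) = 63
since m = R²·50 − 63²:  R² = (3969 + 1031) / 50 = 100
R = √100 = 10  ⇒  r_B = 10 − 3 = 7

rB=7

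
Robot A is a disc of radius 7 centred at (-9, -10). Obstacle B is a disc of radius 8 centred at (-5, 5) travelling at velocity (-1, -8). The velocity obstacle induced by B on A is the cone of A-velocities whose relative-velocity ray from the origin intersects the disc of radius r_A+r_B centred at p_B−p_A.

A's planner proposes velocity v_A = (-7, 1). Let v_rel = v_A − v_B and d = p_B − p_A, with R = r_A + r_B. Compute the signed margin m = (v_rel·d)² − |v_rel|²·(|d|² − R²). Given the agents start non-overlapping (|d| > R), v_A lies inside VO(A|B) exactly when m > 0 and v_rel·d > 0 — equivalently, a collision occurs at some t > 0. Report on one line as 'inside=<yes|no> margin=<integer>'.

d = (4, 15),  |d|² = 241;  R = 7+8 = 15,  c = 241−15² = 16
v_rel = (-6, 9),  |v_rel|² = 117;  v_rel·d = (-6)·(4) + (9)·(15) = 111
117·t² − 222·t + 16 = 0  ⇒  m = 111² − 117·16 = 10449
m = 10449 > 0,  v_rel·d = 111 > 0  ⇒  inside

inside=yes margin=10449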